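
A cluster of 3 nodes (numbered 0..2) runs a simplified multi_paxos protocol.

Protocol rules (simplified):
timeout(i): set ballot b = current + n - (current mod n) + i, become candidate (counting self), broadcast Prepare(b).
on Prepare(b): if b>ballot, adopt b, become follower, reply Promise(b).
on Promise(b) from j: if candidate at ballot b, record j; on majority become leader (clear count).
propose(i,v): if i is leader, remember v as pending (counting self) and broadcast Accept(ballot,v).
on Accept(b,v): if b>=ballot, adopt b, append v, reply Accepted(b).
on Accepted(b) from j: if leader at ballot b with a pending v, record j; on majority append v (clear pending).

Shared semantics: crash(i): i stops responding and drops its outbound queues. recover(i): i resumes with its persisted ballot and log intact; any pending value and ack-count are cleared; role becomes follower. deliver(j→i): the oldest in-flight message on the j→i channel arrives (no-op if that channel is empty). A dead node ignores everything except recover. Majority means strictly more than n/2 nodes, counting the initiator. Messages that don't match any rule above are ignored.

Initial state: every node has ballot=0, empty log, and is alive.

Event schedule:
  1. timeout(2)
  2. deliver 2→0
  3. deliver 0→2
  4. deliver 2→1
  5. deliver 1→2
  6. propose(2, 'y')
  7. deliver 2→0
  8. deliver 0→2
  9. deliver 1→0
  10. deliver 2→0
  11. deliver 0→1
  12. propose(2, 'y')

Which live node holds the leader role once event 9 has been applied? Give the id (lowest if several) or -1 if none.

2

1. timeout(2):  <2:cand b5 ->
2. deliver 2→0:  <0:foll b5 ->
3. deliver 0→2:  <2:lead b5 ->
4. deliver 2→1:  <1:foll b5 ->
5. deliver 1→2:  nop
6. propose(2,'y'):  nop
7. deliver 2→0:  <0:foll b5 y>
8. deliver 0→2:  <2:lead b5 y>
9. deliver 1→0:  nop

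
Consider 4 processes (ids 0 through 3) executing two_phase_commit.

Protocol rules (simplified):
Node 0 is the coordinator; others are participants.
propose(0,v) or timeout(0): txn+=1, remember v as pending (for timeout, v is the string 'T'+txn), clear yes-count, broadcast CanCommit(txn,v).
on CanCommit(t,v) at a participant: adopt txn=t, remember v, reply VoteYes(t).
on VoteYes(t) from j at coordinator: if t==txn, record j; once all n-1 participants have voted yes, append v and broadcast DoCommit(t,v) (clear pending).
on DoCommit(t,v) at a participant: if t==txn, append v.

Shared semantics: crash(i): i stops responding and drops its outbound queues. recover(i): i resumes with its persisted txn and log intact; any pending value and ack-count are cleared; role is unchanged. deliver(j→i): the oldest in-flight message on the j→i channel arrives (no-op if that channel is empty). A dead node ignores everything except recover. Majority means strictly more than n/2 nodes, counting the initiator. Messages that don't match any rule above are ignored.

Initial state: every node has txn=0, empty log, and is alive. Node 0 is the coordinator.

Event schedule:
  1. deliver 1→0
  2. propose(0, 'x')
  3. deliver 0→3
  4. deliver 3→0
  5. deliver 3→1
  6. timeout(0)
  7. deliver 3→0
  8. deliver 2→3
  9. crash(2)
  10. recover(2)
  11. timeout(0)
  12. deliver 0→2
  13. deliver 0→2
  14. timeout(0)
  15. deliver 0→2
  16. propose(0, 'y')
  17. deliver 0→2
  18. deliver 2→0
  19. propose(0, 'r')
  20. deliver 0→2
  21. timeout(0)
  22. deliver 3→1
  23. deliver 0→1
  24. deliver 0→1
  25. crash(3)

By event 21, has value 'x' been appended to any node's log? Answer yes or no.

[1] deliver 1→0 → ∅
[2] propose(0,'x') → N0(coor t1 [-])
[3] deliver 0→3 → N3(part t1 [-])
[4] deliver 3→0 → ∅
[5] deliver 3→1 → ∅
[6] timeout(0) → N0(coor t2 [-])
[7] deliver 3→0 → ∅
[8] deliver 2→3 → ∅
[9] crash(2) → N2(✗part t0 [-])
[10] recover(2) → N2(part t0 [-])
[11] timeout(0) → N0(coor t3 [-])
[12] deliver 0→2 → N2(part t1 [-])
[13] deliver 0→2 → N2(part t2 [-])
[14] timeout(0) → N0(coor t4 [-])
[15] deliver 0→2 → N2(part t3 [-])
[16] propose(0,'y') → N0(coor t5 [-])
[17] deliver 0→2 → N2(part t4 [-])
[18] deliver 2→0 → ∅
[19] propose(0,'r') → N0(coor t6 [-])
[20] deliver 0→2 → N2(part t5 [-])
[21] timeout(0) → N0(coor t7 [-])

no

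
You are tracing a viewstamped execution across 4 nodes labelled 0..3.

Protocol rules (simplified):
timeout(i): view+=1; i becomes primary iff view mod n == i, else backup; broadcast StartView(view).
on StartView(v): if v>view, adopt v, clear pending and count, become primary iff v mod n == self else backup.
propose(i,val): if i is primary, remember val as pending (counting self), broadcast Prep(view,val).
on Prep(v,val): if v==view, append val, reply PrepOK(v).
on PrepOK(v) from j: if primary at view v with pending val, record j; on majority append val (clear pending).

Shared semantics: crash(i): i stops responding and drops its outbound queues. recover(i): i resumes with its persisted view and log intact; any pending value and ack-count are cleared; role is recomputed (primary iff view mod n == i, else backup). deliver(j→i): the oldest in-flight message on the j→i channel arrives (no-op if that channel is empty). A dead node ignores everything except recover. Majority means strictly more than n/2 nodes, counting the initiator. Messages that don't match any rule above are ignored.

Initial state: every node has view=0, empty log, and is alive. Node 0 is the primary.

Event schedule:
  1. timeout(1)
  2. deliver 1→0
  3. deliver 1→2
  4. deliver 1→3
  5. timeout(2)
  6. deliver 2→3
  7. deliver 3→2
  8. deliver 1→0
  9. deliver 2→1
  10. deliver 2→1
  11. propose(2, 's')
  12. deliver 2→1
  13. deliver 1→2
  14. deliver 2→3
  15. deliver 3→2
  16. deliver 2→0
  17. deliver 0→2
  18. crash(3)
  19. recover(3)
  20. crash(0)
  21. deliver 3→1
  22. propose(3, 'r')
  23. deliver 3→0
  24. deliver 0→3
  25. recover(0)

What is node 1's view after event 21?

2

1. timeout(1):  <1:prim v1 ->
2. deliver 1→0:  <0:back v1 ->
3. deliver 1→2:  <2:back v1 ->
4. deliver 1→3:  <3:back v1 ->
5. timeout(2):  <2:prim v2 ->
6. deliver 2→3:  <3:back v2 ->
7. deliver 3→2:  nop
8. deliver 1→0:  nop
9. deliver 2→1:  <1:back v2 ->
10. deliver 2→1:  nop
11. propose(2,'s'):  nop
12. deliver 2→1:  <1:back v2 s>
13. deliver 1→2:  nop
14. deliver 2→3:  <3:back v2 s>
15. deliver 3→2:  <2:prim v2 s>
16. deliver 2→0:  <0:back v2 ->
17. deliver 0→2:  nop
18. crash(3):  <3:✗back v2 s>
19. recover(3):  <3:back v2 s>
20. crash(0):  <0:✗back v2 ->
21. deliver 3→1:  nop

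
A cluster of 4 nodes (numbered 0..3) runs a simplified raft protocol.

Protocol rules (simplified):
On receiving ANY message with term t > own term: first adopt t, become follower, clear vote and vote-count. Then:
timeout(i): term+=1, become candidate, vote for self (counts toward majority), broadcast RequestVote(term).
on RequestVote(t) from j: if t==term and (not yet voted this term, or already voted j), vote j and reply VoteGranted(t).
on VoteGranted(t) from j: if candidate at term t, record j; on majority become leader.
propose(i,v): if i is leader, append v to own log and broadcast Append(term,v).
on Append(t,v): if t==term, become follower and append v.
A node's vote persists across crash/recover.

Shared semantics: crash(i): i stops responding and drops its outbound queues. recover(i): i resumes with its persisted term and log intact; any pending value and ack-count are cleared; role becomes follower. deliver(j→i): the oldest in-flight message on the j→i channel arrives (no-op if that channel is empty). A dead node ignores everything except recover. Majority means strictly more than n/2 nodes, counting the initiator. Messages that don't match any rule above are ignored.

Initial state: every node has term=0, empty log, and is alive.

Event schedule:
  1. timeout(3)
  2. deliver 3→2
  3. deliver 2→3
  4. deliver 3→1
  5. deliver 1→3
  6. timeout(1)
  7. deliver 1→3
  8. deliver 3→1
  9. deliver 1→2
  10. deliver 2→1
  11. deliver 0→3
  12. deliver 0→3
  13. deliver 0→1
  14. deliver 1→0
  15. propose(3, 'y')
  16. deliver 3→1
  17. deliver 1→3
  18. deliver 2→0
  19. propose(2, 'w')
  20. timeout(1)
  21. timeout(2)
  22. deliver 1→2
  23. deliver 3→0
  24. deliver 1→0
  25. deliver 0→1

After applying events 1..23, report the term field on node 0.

[1] timeout(3) → N3(cand t1 [-])
[2] deliver 3→2 → N2(foll t1 [-])
[3] deliver 2→3 → ∅
[4] deliver 3→1 → N1(foll t1 [-])
[5] deliver 1→3 → N3(lead t1 [-])
[6] timeout(1) → N1(cand t2 [-])
[7] deliver 1→3 → N3(foll t2 [-])
[8] deliver 3→1 → ∅
[9] deliver 1→2 → N2(foll t2 [-])
[10] deliver 2→1 → N1(lead t2 [-])
[11] deliver 0→3 → ∅
[12] deliver 0→3 → ∅
[13] deliver 0→1 → ∅
[14] deliver 1→0 → N0(foll t2 [-])
[15] propose(3,'y') → ∅
[16] deliver 3→1 → ∅
[17] deliver 1→3 → ∅
[18] deliver 2→0 → ∅
[19] propose(2,'w') → ∅
[20] timeout(1) → N1(cand t3 [-])
[21] timeout(2) → N2(cand t3 [-])
[22] deliver 1→2 → ∅
[23] deliver 3→0 → ∅

2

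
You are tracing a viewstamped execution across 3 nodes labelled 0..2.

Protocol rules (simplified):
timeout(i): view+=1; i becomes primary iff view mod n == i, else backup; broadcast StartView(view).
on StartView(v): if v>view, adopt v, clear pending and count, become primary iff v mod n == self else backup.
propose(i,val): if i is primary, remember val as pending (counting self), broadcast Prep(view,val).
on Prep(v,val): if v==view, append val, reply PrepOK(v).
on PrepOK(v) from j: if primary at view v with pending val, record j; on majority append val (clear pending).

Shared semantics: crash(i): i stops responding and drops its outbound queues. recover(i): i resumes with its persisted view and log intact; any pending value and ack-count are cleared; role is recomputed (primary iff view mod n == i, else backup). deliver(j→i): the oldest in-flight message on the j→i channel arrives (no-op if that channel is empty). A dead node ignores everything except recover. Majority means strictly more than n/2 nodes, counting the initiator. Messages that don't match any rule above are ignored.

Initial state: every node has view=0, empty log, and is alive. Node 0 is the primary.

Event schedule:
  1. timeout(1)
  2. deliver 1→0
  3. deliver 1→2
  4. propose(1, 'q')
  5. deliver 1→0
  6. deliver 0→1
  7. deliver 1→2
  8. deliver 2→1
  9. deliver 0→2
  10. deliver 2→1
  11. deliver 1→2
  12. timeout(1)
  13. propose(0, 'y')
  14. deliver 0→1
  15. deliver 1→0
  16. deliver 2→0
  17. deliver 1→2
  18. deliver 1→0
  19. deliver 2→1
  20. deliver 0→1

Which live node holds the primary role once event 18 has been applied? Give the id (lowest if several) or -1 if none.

2

step 1 timeout(1): 1={prim,v=1,log=-}
step 2 deliver 1→0: 0={back,v=1,log=-}
step 3 deliver 1→2: 2={back,v=1,log=-}
step 4 propose(1,'q'): —
step 5 deliver 1→0: 0={back,v=1,log=q}
step 6 deliver 0→1: 1={prim,v=1,log=q}
step 7 deliver 1→2: 2={back,v=1,log=q}
step 8 deliver 2→1: —
step 9 deliver 0→2: —
step 10 deliver 2→1: —
step 11 deliver 1→2: —
step 12 timeout(1): 1={back,v=2,log=q}
step 13 propose(0,'y'): —
step 14 deliver 0→1: —
step 15 deliver 1→0: 0={back,v=2,log=q}
step 16 deliver 2→0: —
step 17 deliver 1→2: 2={prim,v=2,log=q}
step 18 deliver 1→0: —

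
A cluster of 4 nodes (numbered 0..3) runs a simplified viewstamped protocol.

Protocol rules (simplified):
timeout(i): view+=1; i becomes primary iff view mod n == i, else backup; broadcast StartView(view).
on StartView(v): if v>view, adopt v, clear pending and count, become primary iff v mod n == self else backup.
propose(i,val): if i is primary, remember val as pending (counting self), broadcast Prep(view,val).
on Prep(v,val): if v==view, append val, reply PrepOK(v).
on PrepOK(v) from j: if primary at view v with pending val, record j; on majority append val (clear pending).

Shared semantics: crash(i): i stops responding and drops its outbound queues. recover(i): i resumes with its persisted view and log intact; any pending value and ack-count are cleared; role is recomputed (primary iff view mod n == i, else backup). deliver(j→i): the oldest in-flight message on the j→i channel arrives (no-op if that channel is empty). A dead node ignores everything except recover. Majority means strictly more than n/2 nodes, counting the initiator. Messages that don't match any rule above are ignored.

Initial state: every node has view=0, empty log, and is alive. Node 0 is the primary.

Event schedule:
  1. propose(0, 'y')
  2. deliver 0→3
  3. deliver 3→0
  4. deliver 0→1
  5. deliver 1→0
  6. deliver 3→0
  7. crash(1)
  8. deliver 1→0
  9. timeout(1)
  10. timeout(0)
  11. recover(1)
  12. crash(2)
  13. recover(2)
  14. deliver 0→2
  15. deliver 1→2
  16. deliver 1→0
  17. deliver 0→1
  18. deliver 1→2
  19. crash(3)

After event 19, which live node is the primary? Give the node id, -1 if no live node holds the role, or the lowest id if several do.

e1 propose(0,'y'): ·
e2 deliver 0→3: 3[back,v=0,y]
e3 deliver 3→0: ·
e4 deliver 0→1: 1[back,v=0,y]
e5 deliver 1→0: 0[prim,v=0,y]
e6 deliver 3→0: ·
e7 crash(1): 1[✗back,v=0,y]
e8 deliver 1→0: ·
e9 timeout(1): ·
e10 timeout(0): 0[back,v=1,y]
e11 recover(1): 1[back,v=0,y]
e12 crash(2): 2[✗back,v=0,-]
e13 recover(2): 2[back,v=0,-]
e14 deliver 0→2: 2[back,v=0,y]
e15 deliver 1→2: ·
e16 deliver 1→0: ·
e17 deliver 0→1: 1[prim,v=1,y]
e18 deliver 1→2: ·
e19 crash(3): 3[✗back,v=0,y]

1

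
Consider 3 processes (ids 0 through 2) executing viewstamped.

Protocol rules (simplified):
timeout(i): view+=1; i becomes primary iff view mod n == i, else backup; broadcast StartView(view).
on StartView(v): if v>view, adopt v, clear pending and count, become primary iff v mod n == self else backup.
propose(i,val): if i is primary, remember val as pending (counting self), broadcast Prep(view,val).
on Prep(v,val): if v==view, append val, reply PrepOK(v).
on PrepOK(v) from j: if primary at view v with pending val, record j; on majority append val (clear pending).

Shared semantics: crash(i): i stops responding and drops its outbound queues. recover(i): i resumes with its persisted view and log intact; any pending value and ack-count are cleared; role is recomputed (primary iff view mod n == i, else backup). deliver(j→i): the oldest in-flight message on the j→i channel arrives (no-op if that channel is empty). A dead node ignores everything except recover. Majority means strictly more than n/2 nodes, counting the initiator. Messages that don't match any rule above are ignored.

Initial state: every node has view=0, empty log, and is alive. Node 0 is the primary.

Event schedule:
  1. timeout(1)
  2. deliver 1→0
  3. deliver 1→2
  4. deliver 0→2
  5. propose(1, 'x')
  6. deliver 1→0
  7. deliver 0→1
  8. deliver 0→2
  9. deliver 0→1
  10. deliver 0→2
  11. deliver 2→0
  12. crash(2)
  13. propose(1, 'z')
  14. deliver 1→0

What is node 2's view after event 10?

1. timeout(1):  <1:prim v1 ->
2. deliver 1→0:  <0:back v1 ->
3. deliver 1→2:  <2:back v1 ->
4. deliver 0→2:  nop
5. propose(1,'x'):  nop
6. deliver 1→0:  <0:back v1 x>
7. deliver 0→1:  <1:prim v1 x>
8. deliver 0→2:  nop
9. deliver 0→1:  nop
10. deliver 0→2:  nop

1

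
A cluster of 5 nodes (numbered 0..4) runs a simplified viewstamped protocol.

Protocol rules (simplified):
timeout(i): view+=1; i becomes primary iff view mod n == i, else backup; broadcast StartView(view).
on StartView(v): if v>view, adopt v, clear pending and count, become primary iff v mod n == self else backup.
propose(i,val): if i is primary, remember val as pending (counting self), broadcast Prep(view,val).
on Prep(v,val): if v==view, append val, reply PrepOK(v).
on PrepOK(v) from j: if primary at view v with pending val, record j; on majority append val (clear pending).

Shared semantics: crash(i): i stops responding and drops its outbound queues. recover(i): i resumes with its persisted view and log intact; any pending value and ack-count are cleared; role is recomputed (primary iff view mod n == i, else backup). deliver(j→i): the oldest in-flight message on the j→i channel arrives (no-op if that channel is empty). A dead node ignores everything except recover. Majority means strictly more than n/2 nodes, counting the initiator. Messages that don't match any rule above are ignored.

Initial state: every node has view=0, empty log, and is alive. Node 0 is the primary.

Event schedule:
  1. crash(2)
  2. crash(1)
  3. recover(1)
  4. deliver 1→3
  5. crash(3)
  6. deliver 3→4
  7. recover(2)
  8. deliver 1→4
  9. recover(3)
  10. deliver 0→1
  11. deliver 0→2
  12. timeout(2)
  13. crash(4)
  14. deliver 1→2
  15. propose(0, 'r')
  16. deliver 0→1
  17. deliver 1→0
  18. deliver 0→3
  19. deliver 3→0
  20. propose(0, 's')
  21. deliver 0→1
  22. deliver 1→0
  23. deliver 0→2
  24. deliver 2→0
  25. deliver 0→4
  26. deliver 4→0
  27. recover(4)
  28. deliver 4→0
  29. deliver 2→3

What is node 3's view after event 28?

0

after 1 — crash(2): n2:✗back/v0/[-]
after 2 — crash(1): n1:✗back/v0/[-]
after 3 — recover(1): n1:back/v0/[-]
after 4 — deliver 1→3: ·
after 5 — crash(3): n3:✗back/v0/[-]
after 6 — deliver 3→4: ·
after 7 — recover(2): n2:back/v0/[-]
after 8 — deliver 1→4: ·
after 9 — recover(3): n3:back/v0/[-]
after 10 — deliver 0→1: ·
after 11 — deliver 0→2: ·
after 12 — timeout(2): n2:back/v1/[-]
after 13 — crash(4): n4:✗back/v0/[-]
after 14 — deliver 1→2: ·
after 15 — propose(0,'r'): ·
after 16 — deliver 0→1: n1:back/v0/[r]
after 17 — deliver 1→0: ·
after 18 — deliver 0→3: n3:back/v0/[r]
after 19 — deliver 3→0: n0:prim/v0/[r]
after 20 — propose(0,'s'): ·
after 21 — deliver 0→1: n1:back/v0/[r,s]
after 22 — deliver 1→0: ·
after 23 — deliver 0→2: ·
after 24 — deliver 2→0: n0:back/v1/[r]
after 25 — deliver 0→4: ·
after 26 — deliver 4→0: ·
after 27 — recover(4): n4:back/v0/[-]
after 28 — deliver 4→0: ·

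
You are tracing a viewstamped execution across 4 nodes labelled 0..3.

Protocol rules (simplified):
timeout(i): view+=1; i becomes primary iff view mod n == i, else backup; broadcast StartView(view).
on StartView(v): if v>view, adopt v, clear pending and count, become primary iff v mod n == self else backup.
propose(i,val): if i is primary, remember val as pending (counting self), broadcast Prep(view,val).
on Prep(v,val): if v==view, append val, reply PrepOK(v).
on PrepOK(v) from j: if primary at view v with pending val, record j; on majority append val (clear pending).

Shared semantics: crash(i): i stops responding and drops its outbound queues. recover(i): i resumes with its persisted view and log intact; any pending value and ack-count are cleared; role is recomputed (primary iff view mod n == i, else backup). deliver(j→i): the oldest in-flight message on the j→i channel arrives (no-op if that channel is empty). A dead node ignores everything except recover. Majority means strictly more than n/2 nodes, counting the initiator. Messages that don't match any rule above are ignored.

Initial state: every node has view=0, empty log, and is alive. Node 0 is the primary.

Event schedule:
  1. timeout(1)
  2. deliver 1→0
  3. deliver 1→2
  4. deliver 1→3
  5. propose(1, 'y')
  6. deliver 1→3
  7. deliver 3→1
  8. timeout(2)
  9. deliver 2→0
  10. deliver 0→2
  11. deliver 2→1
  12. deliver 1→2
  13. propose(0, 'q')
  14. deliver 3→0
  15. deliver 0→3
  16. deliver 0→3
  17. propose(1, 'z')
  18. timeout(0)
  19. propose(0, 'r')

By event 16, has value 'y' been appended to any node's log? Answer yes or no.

yes

step 1 timeout(1): 1={prim,v=1,log=-}
step 2 deliver 1→0: 0={back,v=1,log=-}
step 3 deliver 1→2: 2={back,v=1,log=-}
step 4 deliver 1→3: 3={back,v=1,log=-}
step 5 propose(1,'y'): —
step 6 deliver 1→3: 3={back,v=1,log=y}
step 7 deliver 3→1: —
step 8 timeout(2): 2={prim,v=2,log=-}
step 9 deliver 2→0: 0={back,v=2,log=-}
step 10 deliver 0→2: —
step 11 deliver 2→1: 1={back,v=2,log=-}
step 12 deliver 1→2: —
step 13 propose(0,'q'): —
step 14 deliver 3→0: —
step 15 deliver 0→3: —
step 16 deliver 0→3: —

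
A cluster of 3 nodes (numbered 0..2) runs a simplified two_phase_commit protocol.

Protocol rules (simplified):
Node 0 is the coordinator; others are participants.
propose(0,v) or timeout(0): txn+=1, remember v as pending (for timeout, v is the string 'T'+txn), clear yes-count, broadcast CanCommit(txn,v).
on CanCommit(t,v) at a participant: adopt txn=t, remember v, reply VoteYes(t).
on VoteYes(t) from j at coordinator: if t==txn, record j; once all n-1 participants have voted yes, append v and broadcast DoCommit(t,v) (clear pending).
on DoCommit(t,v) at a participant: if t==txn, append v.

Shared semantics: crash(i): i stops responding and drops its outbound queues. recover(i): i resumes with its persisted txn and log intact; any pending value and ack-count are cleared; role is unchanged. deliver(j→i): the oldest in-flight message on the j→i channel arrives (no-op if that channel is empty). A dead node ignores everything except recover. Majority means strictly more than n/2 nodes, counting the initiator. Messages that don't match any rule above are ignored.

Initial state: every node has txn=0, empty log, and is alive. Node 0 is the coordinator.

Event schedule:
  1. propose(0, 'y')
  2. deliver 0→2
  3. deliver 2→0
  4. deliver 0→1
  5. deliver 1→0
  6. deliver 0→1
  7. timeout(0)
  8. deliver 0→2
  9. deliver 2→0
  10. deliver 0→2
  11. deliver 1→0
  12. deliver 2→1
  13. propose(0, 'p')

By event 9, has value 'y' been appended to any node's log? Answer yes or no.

step 1 propose(0,'y'): 0={coor,t=1,log=-}
step 2 deliver 0→2: 2={part,t=1,log=-}
step 3 deliver 2→0: —
step 4 deliver 0→1: 1={part,t=1,log=-}
step 5 deliver 1→0: 0={coor,t=1,log=y}
step 6 deliver 0→1: 1={part,t=1,log=y}
step 7 timeout(0): 0={coor,t=2,log=y}
step 8 deliver 0→2: 2={part,t=1,log=y}
step 9 deliver 2→0: —

yes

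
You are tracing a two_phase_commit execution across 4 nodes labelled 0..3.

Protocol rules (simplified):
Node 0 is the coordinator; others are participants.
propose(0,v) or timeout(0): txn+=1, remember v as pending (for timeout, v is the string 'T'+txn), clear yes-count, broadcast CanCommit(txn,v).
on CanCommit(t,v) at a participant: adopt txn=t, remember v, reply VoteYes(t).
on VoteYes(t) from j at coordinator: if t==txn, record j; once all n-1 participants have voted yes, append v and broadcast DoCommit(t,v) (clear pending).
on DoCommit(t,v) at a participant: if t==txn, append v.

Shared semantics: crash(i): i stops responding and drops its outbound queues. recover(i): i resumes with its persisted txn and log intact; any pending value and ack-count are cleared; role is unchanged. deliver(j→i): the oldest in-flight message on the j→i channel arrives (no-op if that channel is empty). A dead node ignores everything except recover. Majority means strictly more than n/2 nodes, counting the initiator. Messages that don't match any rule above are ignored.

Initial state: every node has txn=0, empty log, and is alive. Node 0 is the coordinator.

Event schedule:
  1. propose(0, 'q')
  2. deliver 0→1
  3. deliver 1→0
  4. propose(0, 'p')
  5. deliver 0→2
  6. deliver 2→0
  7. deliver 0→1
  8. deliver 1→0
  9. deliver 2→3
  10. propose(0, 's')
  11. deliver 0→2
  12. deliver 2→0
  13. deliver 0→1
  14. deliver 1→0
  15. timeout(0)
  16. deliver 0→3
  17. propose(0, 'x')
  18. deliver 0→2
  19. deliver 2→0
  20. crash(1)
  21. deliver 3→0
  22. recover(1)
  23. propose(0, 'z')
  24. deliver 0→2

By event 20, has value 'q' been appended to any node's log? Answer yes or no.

no

after 1 — propose(0,'q'): n0:coor/t1/[-]
after 2 — deliver 0→1: n1:part/t1/[-]
after 3 — deliver 1→0: ·
after 4 — propose(0,'p'): n0:coor/t2/[-]
after 5 — deliver 0→2: n2:part/t1/[-]
after 6 — deliver 2→0: ·
after 7 — deliver 0→1: n1:part/t2/[-]
after 8 — deliver 1→0: ·
after 9 — deliver 2→3: ·
after 10 — propose(0,'s'): n0:coor/t3/[-]
after 11 — deliver 0→2: n2:part/t2/[-]
after 12 — deliver 2→0: ·
after 13 — deliver 0→1: n1:part/t3/[-]
after 14 — deliver 1→0: ·
after 15 — timeout(0): n0:coor/t4/[-]
after 16 — deliver 0→3: n3:part/t1/[-]
after 17 — propose(0,'x'): n0:coor/t5/[-]
after 18 — deliver 0→2: n2:part/t3/[-]
after 19 — deliver 2→0: ·
after 20 — crash(1): n1:✗part/t3/[-]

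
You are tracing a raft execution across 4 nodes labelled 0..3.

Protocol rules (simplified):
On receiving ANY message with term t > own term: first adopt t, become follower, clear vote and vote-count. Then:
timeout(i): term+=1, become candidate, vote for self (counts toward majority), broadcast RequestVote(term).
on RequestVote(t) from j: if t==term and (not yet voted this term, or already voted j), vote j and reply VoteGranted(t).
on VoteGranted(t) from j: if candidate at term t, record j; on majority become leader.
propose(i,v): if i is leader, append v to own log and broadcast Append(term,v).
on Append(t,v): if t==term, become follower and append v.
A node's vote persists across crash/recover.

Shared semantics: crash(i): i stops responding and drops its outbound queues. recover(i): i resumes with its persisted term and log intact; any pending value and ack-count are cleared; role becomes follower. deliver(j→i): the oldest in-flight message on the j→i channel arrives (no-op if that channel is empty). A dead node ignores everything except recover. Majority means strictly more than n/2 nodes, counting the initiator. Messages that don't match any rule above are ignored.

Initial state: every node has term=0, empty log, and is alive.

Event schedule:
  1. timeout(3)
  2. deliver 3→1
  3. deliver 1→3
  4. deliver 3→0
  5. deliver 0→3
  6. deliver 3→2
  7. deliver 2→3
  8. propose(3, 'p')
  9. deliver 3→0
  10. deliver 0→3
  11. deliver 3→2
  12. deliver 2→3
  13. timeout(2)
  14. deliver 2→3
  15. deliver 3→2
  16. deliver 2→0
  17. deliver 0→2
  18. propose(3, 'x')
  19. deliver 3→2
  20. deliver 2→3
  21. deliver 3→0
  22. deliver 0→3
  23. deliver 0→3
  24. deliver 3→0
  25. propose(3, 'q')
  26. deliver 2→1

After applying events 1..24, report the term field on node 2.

after 1 — timeout(3): n3:cand/t1/[-]
after 2 — deliver 3→1: n1:foll/t1/[-]
after 3 — deliver 1→3: ·
after 4 — deliver 3→0: n0:foll/t1/[-]
after 5 — deliver 0→3: n3:lead/t1/[-]
after 6 — deliver 3→2: n2:foll/t1/[-]
after 7 — deliver 2→3: ·
after 8 — propose(3,'p'): n3:lead/t1/[p]
after 9 — deliver 3→0: n0:foll/t1/[p]
after 10 — deliver 0→3: ·
after 11 — deliver 3→2: n2:foll/t1/[p]
after 12 — deliver 2→3: ·
after 13 — timeout(2): n2:cand/t2/[p]
after 14 — deliver 2→3: n3:foll/t2/[p]
after 15 — deliver 3→2: ·
after 16 — deliver 2→0: n0:foll/t2/[p]
after 17 — deliver 0→2: n2:lead/t2/[p]
after 18 — propose(3,'x'): ·
after 19 — deliver 3→2: ·
after 20 — deliver 2→3: ·
after 21 — deliver 3→0: ·
after 22 — deliver 0→3: ·
after 23 — deliver 0→3: ·
after 24 — deliver 3→0: ·

2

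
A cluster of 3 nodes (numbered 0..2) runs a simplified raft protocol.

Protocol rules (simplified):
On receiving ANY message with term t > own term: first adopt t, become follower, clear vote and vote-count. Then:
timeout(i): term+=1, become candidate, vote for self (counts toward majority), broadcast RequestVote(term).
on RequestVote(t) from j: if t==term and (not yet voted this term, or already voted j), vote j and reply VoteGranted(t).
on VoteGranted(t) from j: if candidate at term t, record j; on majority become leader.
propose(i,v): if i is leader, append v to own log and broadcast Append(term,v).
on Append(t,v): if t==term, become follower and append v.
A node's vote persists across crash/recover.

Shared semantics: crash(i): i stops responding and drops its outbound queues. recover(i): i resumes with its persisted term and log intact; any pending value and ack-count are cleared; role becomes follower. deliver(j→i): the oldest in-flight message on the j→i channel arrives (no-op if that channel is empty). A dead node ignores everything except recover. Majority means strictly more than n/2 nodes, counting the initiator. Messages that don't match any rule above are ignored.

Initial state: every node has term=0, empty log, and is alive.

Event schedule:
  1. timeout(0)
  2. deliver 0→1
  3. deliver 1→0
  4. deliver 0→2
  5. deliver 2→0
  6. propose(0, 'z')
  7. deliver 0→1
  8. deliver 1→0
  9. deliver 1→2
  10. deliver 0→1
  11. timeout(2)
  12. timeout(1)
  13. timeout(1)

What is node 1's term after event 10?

1

e1 timeout(0): 0[cand,t=1,-]
e2 deliver 0→1: 1[foll,t=1,-]
e3 deliver 1→0: 0[lead,t=1,-]
e4 deliver 0→2: 2[foll,t=1,-]
e5 deliver 2→0: ·
e6 propose(0,'z'): 0[lead,t=1,z]
e7 deliver 0→1: 1[foll,t=1,z]
e8 deliver 1→0: ·
e9 deliver 1→2: ·
e10 deliver 0→1: ·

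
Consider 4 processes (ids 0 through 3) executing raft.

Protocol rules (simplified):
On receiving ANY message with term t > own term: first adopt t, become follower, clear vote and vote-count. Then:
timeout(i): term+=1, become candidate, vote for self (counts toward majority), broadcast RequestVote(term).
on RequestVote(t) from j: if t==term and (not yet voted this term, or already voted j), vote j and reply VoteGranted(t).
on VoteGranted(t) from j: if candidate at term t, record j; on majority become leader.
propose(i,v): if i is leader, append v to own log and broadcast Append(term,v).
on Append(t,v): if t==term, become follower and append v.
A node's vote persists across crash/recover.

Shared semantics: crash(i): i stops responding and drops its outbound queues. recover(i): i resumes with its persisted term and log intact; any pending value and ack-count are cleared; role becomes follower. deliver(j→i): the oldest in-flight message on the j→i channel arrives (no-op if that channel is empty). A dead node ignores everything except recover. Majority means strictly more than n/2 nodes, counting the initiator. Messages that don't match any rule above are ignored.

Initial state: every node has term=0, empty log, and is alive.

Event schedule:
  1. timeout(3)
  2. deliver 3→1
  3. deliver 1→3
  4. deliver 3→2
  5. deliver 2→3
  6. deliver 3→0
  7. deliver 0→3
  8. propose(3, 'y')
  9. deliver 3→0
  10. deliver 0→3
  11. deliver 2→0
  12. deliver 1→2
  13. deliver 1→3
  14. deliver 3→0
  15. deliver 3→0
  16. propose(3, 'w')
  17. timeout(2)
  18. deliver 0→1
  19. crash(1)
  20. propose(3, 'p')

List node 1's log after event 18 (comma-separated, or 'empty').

e1 timeout(3): 3[cand,t=1,-]
e2 deliver 3→1: 1[foll,t=1,-]
e3 deliver 1→3: ·
e4 deliver 3→2: 2[foll,t=1,-]
e5 deliver 2→3: 3[lead,t=1,-]
e6 deliver 3→0: 0[foll,t=1,-]
e7 deliver 0→3: ·
e8 propose(3,'y'): 3[lead,t=1,y]
e9 deliver 3→0: 0[foll,t=1,y]
e10 deliver 0→3: ·
e11 deliver 2→0: ·
e12 deliver 1→2: ·
e13 deliver 1→3: ·
e14 deliver 3→0: ·
e15 deliver 3→0: ·
e16 propose(3,'w'): 3[lead,t=1,y,w]
e17 timeout(2): 2[cand,t=2,-]
e18 deliver 0→1: ·

empty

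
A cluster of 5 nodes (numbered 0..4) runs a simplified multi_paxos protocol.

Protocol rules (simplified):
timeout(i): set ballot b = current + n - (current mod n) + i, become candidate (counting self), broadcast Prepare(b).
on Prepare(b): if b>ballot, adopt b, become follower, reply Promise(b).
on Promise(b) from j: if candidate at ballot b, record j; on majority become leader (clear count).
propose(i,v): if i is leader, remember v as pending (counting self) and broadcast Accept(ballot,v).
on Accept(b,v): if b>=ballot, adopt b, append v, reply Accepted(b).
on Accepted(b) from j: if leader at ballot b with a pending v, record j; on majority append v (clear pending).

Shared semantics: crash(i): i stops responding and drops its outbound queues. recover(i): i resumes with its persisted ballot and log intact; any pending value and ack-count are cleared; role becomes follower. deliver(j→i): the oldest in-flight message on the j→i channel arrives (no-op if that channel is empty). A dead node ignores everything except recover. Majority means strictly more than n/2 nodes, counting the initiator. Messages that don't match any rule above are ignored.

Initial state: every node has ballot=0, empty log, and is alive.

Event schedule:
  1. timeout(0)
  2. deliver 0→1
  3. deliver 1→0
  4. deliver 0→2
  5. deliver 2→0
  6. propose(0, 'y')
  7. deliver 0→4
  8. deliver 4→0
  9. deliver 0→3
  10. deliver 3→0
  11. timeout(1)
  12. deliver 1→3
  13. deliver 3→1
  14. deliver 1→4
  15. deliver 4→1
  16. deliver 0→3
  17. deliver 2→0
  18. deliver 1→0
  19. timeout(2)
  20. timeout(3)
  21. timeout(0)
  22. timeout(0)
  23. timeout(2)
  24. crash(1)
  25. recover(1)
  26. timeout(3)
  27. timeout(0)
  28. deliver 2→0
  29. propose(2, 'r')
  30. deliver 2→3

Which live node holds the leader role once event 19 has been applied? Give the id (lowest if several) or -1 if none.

step 1 timeout(0): 0={cand,b=5,log=-}
step 2 deliver 0→1: 1={foll,b=5,log=-}
step 3 deliver 1→0: —
step 4 deliver 0→2: 2={foll,b=5,log=-}
step 5 deliver 2→0: 0={lead,b=5,log=-}
step 6 propose(0,'y'): —
step 7 deliver 0→4: 4={foll,b=5,log=-}
step 8 deliver 4→0: —
step 9 deliver 0→3: 3={foll,b=5,log=-}
step 10 deliver 3→0: —
step 11 timeout(1): 1={cand,b=11,log=-}
step 12 deliver 1→3: 3={foll,b=11,log=-}
step 13 deliver 3→1: —
step 14 deliver 1→4: 4={foll,b=11,log=-}
step 15 deliver 4→1: 1={lead,b=11,log=-}
step 16 deliver 0→3: —
step 17 deliver 2→0: —
step 18 deliver 1→0: 0={foll,b=11,log=-}
step 19 timeout(2): 2={cand,b=12,log=-}

1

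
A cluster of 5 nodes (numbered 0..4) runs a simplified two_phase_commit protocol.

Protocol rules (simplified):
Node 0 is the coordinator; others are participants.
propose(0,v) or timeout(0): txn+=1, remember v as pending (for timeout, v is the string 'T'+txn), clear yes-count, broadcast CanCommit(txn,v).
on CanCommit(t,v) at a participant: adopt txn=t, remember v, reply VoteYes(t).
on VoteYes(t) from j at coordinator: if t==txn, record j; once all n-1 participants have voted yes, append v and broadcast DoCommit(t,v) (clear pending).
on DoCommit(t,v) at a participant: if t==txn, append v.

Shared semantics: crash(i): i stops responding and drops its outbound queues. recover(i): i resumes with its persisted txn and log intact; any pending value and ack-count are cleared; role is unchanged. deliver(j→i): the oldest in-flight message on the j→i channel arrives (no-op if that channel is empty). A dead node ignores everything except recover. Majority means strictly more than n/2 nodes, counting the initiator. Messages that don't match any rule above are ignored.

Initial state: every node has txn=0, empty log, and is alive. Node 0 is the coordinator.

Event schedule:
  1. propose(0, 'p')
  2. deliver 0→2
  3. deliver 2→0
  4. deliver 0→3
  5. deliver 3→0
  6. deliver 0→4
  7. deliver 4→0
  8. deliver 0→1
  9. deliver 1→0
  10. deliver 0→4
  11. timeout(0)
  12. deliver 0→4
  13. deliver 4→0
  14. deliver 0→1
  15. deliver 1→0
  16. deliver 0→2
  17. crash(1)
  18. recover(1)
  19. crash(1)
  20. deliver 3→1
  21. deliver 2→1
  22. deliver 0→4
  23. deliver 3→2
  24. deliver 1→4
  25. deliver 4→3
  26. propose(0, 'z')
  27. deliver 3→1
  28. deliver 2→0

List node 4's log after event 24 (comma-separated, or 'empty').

p

after 1 — propose(0,'p'): n0:coor/t1/[-]
after 2 — deliver 0→2: n2:part/t1/[-]
after 3 — deliver 2→0: ·
after 4 — deliver 0→3: n3:part/t1/[-]
after 5 — deliver 3→0: ·
after 6 — deliver 0→4: n4:part/t1/[-]
after 7 — deliver 4→0: ·
after 8 — deliver 0→1: n1:part/t1/[-]
after 9 — deliver 1→0: n0:coor/t1/[p]
after 10 — deliver 0→4: n4:part/t1/[p]
after 11 — timeout(0): n0:coor/t2/[p]
after 12 — deliver 0→4: n4:part/t2/[p]
after 13 — deliver 4→0: ·
after 14 — deliver 0→1: n1:part/t1/[p]
after 15 — deliver 1→0: ·
after 16 — deliver 0→2: n2:part/t1/[p]
after 17 — crash(1): n1:✗part/t1/[p]
after 18 — recover(1): n1:part/t1/[p]
after 19 — crash(1): n1:✗part/t1/[p]
after 20 — deliver 3→1: ·
after 21 — deliver 2→1: ·
after 22 — deliver 0→4: ·
after 23 — deliver 3→2: ·
after 24 — deliver 1→4: ·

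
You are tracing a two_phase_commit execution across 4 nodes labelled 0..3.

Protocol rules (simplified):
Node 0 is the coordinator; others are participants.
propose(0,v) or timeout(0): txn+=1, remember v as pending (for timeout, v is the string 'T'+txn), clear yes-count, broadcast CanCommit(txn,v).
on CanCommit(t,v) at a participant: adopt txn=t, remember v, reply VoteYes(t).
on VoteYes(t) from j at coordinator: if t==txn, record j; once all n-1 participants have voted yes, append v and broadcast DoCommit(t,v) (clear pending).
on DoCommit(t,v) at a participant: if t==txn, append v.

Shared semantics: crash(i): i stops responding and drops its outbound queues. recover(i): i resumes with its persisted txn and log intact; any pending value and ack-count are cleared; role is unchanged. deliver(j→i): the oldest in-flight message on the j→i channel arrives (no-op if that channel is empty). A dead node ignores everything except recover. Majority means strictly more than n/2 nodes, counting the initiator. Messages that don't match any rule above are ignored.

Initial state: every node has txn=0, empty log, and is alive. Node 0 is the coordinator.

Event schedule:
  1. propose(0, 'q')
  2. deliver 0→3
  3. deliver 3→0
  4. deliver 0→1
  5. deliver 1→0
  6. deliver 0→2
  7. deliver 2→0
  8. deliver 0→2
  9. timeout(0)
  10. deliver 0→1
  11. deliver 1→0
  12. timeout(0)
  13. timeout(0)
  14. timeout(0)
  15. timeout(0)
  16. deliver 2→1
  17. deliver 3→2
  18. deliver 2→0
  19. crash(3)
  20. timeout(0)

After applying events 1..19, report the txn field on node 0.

6

[1] propose(0,'q') → N0(coor t1 [-])
[2] deliver 0→3 → N3(part t1 [-])
[3] deliver 3→0 → ∅
[4] deliver 0→1 → N1(part t1 [-])
[5] deliver 1→0 → ∅
[6] deliver 0→2 → N2(part t1 [-])
[7] deliver 2→0 → N0(coor t1 [q])
[8] deliver 0→2 → N2(part t1 [q])
[9] timeout(0) → N0(coor t2 [q])
[10] deliver 0→1 → N1(part t1 [q])
[11] deliver 1→0 → ∅
[12] timeout(0) → N0(coor t3 [q])
[13] timeout(0) → N0(coor t4 [q])
[14] timeout(0) → N0(coor t5 [q])
[15] timeout(0) → N0(coor t6 [q])
[16] deliver 2→1 → ∅
[17] deliver 3→2 → ∅
[18] deliver 2→0 → ∅
[19] crash(3) → N3(✗part t1 [-])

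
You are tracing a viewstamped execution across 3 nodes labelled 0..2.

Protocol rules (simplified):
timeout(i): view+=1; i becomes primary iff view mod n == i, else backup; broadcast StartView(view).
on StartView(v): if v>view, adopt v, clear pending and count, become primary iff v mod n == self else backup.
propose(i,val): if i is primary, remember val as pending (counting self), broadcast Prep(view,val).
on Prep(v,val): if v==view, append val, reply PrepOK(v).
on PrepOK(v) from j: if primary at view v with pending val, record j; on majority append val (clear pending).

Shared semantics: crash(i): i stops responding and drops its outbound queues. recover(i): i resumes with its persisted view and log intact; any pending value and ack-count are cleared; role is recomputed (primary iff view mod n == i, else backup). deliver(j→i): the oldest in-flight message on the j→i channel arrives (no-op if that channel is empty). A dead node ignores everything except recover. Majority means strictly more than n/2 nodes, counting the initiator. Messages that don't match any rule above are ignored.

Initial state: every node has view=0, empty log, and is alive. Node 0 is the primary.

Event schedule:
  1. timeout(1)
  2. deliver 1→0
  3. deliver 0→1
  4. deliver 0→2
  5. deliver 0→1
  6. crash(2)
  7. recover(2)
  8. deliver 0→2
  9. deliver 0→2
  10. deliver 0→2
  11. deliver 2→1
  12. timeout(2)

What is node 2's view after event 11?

0

after 1 — timeout(1): n1:prim/v1/[-]
after 2 — deliver 1→0: n0:back/v1/[-]
after 3 — deliver 0→1: ·
after 4 — deliver 0→2: ·
after 5 — deliver 0→1: ·
after 6 — crash(2): n2:✗back/v0/[-]
after 7 — recover(2): n2:back/v0/[-]
after 8 — deliver 0→2: ·
after 9 — deliver 0→2: ·
after 10 — deliver 0→2: ·
after 11 — deliver 2→1: ·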